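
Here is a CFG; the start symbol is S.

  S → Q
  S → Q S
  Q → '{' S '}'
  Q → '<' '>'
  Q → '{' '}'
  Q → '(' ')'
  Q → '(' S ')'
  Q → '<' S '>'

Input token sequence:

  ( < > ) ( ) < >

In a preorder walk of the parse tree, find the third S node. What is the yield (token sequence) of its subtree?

( ) < >

[S [Q ( [S [Q < >]] )] [S [Q ( )] [S [Q < >]]]]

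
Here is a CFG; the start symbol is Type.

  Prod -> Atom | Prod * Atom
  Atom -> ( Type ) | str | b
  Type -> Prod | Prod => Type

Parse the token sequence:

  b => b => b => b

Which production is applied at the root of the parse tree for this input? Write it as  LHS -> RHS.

Type -> Prod => Type

[Type [Prod [Atom b]] => [Type [Prod [Atom b]] => [Type [Prod [Atom b]] => [Type [Prod [Atom b]]]]]]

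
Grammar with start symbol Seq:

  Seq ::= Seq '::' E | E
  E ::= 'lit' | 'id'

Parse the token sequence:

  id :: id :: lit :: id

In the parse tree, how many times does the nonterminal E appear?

4

[Seq [Seq [Seq [Seq [E id]] :: [E id]] :: [E lit]] :: [E id]]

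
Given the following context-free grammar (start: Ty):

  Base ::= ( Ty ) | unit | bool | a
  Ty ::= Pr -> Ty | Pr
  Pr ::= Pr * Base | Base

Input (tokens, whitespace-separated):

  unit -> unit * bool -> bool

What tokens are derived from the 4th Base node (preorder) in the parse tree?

bool

[Ty [Pr [Base unit]] -> [Ty [Pr [Pr [Base unit]] * [Base bool]] -> [Ty [Pr [Base bool]]]]]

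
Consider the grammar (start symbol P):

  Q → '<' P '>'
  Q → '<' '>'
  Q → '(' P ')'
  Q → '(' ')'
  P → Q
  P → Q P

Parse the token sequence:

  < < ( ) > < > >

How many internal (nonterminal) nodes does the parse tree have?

[P [Q < [P [Q < [P [Q ( )]] >] [P [Q < >]]] >]]

8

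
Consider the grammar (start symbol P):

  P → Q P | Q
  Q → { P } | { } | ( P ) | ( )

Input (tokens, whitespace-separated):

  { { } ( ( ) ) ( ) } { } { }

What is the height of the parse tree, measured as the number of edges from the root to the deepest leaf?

7

[P [Q { [P [Q { }] [P [Q ( [P [Q ( )]] )] [P [Q ( )]]]] }] [P [Q { }] [P [Q { }]]]]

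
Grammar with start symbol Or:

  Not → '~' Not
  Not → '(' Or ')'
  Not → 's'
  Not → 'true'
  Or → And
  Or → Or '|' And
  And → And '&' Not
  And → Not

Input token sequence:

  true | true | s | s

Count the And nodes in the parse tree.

[Or [Or [Or [Or [And [Not true]]] | [And [Not true]]] | [And [Not s]]] | [And [Not s]]]

4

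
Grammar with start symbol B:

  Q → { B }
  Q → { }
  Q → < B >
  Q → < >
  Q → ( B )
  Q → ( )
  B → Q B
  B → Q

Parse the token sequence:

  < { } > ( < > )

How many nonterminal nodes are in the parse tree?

[B [Q < [B [Q { }]] >] [B [Q ( [B [Q < >]] )]]]

8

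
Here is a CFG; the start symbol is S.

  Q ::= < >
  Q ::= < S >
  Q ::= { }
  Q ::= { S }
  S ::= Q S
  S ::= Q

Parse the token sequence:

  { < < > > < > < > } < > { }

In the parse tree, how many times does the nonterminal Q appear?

7

[S [Q { [S [Q < [S [Q < >]] >] [S [Q < >] [S [Q < >]]]] }] [S [Q < >] [S [Q { }]]]]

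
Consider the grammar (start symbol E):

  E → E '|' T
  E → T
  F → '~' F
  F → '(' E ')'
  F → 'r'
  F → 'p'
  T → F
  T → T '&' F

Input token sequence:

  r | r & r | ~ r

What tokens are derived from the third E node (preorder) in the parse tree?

r

[E [E [E [T [F r]]] | [T [T [F r]] & [F r]]] | [T [F ~ [F r]]]]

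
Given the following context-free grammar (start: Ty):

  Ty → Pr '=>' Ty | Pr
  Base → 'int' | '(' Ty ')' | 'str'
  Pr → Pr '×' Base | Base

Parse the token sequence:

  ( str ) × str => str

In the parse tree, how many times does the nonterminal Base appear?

4

[Ty [Pr [Pr [Base ( [Ty [Pr [Base str]]] )]] × [Base str]] => [Ty [Pr [Base str]]]]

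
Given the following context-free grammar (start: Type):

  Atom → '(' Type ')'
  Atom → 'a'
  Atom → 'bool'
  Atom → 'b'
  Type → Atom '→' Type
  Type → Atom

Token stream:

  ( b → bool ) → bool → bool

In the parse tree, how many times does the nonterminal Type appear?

[Type [Atom ( [Type [Atom b] → [Type [Atom bool]]] )] → [Type [Atom bool] → [Type [Atom bool]]]]

5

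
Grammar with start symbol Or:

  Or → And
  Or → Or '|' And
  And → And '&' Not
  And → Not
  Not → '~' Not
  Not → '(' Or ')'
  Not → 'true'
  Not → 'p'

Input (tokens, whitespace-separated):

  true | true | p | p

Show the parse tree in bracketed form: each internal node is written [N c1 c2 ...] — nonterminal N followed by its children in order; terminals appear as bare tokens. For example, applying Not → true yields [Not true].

Or
Or | And
Or | And | And
Or | And | And | And
And | And | And | And
Not | And | And | And
true | And | And | And
true | Not | And | And
true | true | And | And
true | true | Not | And
true | true | p | And
true | true | p | Not
true | true | p | p

[Or [Or [Or [Or [And [Not true]]] | [And [Not true]]] | [And [Not p]]] | [And [Not p]]]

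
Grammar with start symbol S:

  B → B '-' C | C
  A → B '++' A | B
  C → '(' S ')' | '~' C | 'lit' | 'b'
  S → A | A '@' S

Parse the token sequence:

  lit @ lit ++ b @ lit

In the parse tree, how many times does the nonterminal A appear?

[S [A [B [C lit]]] @ [S [A [B [C lit]] ++ [A [B [C b]]]] @ [S [A [B [C lit]]]]]]

4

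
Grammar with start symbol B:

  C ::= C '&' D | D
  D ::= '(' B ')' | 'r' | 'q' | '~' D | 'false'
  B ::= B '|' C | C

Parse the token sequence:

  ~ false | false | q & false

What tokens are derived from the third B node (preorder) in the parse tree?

[B [B [B [C [D ~ [D false]]]] | [C [D false]]] | [C [C [D q]] & [D false]]]

~ false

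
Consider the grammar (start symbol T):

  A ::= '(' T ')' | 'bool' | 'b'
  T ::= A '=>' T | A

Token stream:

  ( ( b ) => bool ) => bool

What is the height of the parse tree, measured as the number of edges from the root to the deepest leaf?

6

[T [A ( [T [A ( [T [A b]] )] => [T [A bool]]] )] => [T [A bool]]]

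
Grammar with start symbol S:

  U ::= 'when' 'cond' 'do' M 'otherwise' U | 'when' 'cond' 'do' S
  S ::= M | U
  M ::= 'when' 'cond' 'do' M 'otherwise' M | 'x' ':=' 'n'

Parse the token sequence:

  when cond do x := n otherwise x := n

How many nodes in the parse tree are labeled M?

[S [M when cond do [M x := n] otherwise [M x := n]]]

3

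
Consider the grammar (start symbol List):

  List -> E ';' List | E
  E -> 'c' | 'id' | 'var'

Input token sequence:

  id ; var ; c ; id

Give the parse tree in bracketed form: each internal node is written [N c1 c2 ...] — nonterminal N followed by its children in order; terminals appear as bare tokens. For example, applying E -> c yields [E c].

List
E ; List
id ; List
id ; E ; List
id ; var ; List
id ; var ; E ; List
id ; var ; c ; List
id ; var ; c ; E
id ; var ; c ; id

[List [E id] ; [List [E var] ; [List [E c] ; [List [E id]]]]]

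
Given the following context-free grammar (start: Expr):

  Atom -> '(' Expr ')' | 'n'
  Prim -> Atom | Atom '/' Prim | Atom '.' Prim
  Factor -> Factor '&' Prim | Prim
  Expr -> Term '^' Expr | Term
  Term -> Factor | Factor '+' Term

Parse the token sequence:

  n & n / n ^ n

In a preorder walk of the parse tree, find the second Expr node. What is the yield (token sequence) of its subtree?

n

[Expr [Term [Factor [Factor [Prim [Atom n]]] & [Prim [Atom n] / [Prim [Atom n]]]]] ^ [Expr [Term [Factor [Prim [Atom n]]]]]]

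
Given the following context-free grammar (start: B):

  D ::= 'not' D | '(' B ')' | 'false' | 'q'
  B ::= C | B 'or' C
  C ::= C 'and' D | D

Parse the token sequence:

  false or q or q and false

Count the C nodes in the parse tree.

4

[B [B [B [C [D false]]] or [C [D q]]] or [C [C [D q]] and [D false]]]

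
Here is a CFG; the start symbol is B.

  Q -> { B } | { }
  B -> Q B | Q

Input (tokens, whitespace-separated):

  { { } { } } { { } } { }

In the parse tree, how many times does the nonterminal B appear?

6

[B [Q { [B [Q { }] [B [Q { }]]] }] [B [Q { [B [Q { }]] }] [B [Q { }]]]]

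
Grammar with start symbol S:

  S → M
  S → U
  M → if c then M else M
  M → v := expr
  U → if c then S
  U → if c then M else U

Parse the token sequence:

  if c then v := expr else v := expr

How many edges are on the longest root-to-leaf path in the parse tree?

3

[S [M if c then [M v := expr] else [M v := expr]]]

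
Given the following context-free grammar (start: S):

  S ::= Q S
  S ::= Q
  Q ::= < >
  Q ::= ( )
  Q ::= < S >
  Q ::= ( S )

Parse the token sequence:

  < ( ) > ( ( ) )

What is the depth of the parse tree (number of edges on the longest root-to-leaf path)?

5

[S [Q < [S [Q ( )]] >] [S [Q ( [S [Q ( )]] )]]]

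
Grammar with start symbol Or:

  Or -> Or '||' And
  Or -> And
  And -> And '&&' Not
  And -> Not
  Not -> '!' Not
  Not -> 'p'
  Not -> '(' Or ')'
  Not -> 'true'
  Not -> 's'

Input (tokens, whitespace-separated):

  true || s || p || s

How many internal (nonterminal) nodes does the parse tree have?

12

[Or [Or [Or [Or [And [Not true]]] || [And [Not s]]] || [And [Not p]]] || [And [Not s]]]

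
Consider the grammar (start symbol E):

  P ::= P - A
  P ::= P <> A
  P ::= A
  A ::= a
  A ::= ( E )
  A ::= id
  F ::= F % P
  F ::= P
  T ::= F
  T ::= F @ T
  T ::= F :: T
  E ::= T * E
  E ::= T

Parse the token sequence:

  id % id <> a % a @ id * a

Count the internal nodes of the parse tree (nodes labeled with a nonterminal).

[E [T [F [F [F [P [A id]]] % [P [P [A id]] <> [A a]]] % [P [A a]]] @ [T [F [P [A id]]]]] * [E [T [F [P [A a]]]]]]

22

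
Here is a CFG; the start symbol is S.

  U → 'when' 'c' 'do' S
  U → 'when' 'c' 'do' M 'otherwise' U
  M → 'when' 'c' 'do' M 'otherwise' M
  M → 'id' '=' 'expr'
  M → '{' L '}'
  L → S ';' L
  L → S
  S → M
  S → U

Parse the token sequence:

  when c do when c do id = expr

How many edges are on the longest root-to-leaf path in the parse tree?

6

[S [U when c do [S [U when c do [S [M id = expr]]]]]]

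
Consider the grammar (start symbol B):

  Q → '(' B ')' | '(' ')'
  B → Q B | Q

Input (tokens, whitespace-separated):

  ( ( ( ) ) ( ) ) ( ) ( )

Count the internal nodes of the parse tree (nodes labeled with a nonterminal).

12

[B [Q ( [B [Q ( [B [Q ( )]] )] [B [Q ( )]]] )] [B [Q ( )] [B [Q ( )]]]]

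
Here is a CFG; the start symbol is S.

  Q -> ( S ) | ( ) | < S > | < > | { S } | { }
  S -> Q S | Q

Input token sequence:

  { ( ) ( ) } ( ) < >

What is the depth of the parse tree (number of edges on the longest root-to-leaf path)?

[S [Q { [S [Q ( )] [S [Q ( )]]] }] [S [Q ( )] [S [Q < >]]]]

5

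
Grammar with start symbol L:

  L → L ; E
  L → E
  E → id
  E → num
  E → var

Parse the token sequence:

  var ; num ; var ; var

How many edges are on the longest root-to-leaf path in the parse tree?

5

[L [L [L [L [E var]] ; [E num]] ; [E var]] ; [E var]]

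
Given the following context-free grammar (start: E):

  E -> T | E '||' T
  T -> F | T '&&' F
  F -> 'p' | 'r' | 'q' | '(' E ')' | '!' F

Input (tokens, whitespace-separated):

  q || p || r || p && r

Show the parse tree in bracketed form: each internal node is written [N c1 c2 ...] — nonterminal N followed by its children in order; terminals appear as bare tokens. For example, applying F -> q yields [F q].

[E [E [E [E [T [F q]]] || [T [F p]]] || [T [F r]]] || [T [T [F p]] && [F r]]]

E
E || T
E || T || T
E || T || T || T
T || T || T || T
F || T || T || T
q || T || T || T
q || F || T || T
q || p || T || T
q || p || F || T
q || p || r || T
q || p || r || T && F
q || p || r || F && F
q || p || r || p && F
q || p || r || p && r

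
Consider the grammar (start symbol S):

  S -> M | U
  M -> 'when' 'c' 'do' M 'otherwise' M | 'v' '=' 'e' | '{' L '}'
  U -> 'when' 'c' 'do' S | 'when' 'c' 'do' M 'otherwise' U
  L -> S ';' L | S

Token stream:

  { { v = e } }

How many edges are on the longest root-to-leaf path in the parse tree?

[S [M { [L [S [M { [L [S [M v = e]]] }]]] }]]

8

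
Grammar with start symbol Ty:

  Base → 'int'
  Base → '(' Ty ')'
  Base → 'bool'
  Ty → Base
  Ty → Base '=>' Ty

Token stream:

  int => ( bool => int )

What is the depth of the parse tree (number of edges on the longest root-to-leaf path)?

[Ty [Base int] => [Ty [Base ( [Ty [Base bool] => [Ty [Base int]]] )]]]

6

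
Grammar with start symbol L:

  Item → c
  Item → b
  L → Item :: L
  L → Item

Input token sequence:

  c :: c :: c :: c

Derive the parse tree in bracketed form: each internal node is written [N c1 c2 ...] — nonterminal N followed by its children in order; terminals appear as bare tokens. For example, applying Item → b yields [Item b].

[L [Item c] :: [L [Item c] :: [L [Item c] :: [L [Item c]]]]]

L
Item :: L
c :: L
c :: Item :: L
c :: c :: L
c :: c :: Item :: L
c :: c :: c :: L
c :: c :: c :: Item
c :: c :: c :: c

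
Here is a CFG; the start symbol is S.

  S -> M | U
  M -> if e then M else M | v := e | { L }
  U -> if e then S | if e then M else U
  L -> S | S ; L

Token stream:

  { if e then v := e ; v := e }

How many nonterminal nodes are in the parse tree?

[S [M { [L [S [U if e then [S [M v := e]]]] ; [L [S [M v := e]]]] }]]

10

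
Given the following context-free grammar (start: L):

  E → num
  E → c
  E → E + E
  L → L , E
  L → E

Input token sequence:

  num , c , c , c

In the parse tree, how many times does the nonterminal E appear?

4

[L [L [L [L [E num]] , [E c]] , [E c]] , [E c]]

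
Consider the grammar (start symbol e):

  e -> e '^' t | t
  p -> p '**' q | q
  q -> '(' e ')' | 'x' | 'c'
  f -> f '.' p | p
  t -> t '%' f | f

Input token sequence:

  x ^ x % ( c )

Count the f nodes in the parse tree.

4

[e [e [t [f [p [q x]]]]] ^ [t [t [f [p [q x]]]] % [f [p [q ( [e [t [f [p [q c]]]]] )]]]]]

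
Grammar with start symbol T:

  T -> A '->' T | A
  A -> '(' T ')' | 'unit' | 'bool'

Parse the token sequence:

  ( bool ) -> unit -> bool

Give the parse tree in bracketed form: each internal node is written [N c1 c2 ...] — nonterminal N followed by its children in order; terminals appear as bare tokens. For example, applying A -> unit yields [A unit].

T
A -> T
( T ) -> T
( A ) -> T
( bool ) -> T
( bool ) -> A -> T
( bool ) -> unit -> T
( bool ) -> unit -> A
( bool ) -> unit -> bool

[T [A ( [T [A bool]] )] -> [T [A unit] -> [T [A bool]]]]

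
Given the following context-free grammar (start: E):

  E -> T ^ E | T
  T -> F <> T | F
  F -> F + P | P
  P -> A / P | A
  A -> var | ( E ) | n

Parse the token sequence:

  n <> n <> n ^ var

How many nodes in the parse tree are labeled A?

[E [T [F [P [A n]]] <> [T [F [P [A n]]] <> [T [F [P [A n]]]]]] ^ [E [T [F [P [A var]]]]]]

4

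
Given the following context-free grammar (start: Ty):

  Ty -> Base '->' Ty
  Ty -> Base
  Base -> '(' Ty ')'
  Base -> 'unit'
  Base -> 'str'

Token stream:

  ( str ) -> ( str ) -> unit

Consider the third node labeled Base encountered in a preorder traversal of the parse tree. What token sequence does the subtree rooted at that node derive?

( str )

[Ty [Base ( [Ty [Base str]] )] -> [Ty [Base ( [Ty [Base str]] )] -> [Ty [Base unit]]]]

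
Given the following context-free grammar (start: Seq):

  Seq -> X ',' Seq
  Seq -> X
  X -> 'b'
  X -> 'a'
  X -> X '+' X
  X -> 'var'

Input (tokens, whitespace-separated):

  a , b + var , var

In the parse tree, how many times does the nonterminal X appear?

5

[Seq [X a] , [Seq [X [X b] + [X var]] , [Seq [X var]]]]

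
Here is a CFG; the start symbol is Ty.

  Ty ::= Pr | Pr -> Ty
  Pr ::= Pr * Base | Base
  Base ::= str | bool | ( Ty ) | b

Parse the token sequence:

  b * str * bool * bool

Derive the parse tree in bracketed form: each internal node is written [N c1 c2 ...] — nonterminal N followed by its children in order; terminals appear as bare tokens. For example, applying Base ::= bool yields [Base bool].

[Ty [Pr [Pr [Pr [Pr [Base b]] * [Base str]] * [Base bool]] * [Base bool]]]

Ty
Pr
Pr * Base
Pr * Base * Base
Pr * Base * Base * Base
Base * Base * Base * Base
b * Base * Base * Base
b * str * Base * Base
b * str * bool * Base
b * str * bool * bool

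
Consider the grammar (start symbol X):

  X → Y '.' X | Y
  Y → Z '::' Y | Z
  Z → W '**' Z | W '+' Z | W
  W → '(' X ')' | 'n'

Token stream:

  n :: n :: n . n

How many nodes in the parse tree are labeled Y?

[X [Y [Z [W n]] :: [Y [Z [W n]] :: [Y [Z [W n]]]]] . [X [Y [Z [W n]]]]]

4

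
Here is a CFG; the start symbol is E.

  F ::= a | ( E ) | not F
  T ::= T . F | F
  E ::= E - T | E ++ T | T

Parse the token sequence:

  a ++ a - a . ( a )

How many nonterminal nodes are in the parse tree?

[E [E [E [T [F a]]] ++ [T [F a]]] - [T [T [F a]] . [F ( [E [T [F a]]] )]]]

14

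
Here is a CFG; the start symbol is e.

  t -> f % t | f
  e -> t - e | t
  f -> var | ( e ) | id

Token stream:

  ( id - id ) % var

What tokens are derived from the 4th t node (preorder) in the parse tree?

var

[e [t [f ( [e [t [f id]] - [e [t [f id]]]] )] % [t [f var]]]]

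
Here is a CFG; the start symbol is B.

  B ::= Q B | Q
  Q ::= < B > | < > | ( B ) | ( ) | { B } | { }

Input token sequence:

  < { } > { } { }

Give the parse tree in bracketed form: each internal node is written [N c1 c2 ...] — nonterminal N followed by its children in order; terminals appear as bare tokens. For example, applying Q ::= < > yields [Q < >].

B
Q B
< B > B
< Q > B
< { } > B
< { } > Q B
< { } > { } B
< { } > { } Q
< { } > { } { }

[B [Q < [B [Q { }]] >] [B [Q { }] [B [Q { }]]]]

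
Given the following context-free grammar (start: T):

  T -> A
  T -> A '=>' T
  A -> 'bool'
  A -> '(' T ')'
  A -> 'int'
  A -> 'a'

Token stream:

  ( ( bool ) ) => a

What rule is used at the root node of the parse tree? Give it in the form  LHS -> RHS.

[T [A ( [T [A ( [T [A bool]] )]] )] => [T [A a]]]

T -> A '=>' T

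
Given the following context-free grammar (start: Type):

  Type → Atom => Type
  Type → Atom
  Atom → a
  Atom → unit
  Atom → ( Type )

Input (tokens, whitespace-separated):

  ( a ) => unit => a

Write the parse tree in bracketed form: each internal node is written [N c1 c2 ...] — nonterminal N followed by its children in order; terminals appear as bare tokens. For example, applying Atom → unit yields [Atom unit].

[Type [Atom ( [Type [Atom a]] )] => [Type [Atom unit] => [Type [Atom a]]]]

Type
Atom => Type
( Type ) => Type
( Atom ) => Type
( a ) => Type
( a ) => Atom => Type
( a ) => unit => Type
( a ) => unit => Atom
( a ) => unit => a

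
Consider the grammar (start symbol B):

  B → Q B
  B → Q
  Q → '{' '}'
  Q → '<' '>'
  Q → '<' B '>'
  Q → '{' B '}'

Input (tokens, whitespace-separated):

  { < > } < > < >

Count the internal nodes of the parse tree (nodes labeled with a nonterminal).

8

[B [Q { [B [Q < >]] }] [B [Q < >] [B [Q < >]]]]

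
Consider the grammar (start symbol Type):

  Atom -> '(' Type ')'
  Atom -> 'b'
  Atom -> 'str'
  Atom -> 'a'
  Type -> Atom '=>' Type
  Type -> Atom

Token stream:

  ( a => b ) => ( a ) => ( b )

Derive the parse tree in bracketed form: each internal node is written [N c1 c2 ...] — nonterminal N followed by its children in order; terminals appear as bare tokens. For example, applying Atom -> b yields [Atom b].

Type
Atom => Type
( Type ) => Type
( Atom => Type ) => Type
( a => Type ) => Type
( a => Atom ) => Type
( a => b ) => Type
( a => b ) => Atom => Type
( a => b ) => ( Type ) => Type
( a => b ) => ( Atom ) => Type
( a => b ) => ( a ) => Type
( a => b ) => ( a ) => Atom
( a => b ) => ( a ) => ( Type )
( a => b ) => ( a ) => ( Atom )
( a => b ) => ( a ) => ( b )

[Type [Atom ( [Type [Atom a] => [Type [Atom b]]] )] => [Type [Atom ( [Type [Atom a]] )] => [Type [Atom ( [Type [Atom b]] )]]]]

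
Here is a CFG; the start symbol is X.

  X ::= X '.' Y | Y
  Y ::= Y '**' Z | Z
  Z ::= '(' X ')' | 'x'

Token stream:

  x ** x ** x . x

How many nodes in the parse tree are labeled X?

[X [X [Y [Y [Y [Z x]] ** [Z x]] ** [Z x]]] . [Y [Z x]]]

2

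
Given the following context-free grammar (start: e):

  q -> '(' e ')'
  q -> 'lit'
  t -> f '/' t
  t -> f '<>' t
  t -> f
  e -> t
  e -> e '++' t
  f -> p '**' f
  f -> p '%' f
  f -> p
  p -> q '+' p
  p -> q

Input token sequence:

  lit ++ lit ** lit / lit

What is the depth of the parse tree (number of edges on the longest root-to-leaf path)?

[e [e [t [f [p [q lit]]]]] ++ [t [f [p [q lit]] ** [f [p [q lit]]]] / [t [f [p [q lit]]]]]]

6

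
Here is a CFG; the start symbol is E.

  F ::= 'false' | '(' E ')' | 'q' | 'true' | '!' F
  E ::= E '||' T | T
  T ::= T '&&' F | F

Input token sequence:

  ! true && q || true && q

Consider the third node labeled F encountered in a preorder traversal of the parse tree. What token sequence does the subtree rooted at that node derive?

[E [E [T [T [F ! [F true]]] && [F q]]] || [T [T [F true]] && [F q]]]

q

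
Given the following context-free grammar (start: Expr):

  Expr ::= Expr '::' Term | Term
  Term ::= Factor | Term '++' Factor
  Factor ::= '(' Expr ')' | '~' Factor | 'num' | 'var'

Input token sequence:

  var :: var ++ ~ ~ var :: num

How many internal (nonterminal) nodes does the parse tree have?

[Expr [Expr [Expr [Term [Factor var]]] :: [Term [Term [Factor var]] ++ [Factor ~ [Factor ~ [Factor var]]]]] :: [Term [Factor num]]]

13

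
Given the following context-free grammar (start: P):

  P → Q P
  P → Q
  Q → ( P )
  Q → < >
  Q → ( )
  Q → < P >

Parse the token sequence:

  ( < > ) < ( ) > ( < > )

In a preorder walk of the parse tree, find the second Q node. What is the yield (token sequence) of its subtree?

< >

[P [Q ( [P [Q < >]] )] [P [Q < [P [Q ( )]] >] [P [Q ( [P [Q < >]] )]]]]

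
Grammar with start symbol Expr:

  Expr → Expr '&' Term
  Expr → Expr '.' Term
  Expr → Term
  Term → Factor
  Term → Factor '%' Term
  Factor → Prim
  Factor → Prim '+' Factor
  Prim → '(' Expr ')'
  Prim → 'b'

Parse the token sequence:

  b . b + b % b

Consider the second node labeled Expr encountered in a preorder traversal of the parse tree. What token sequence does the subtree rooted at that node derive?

b

[Expr [Expr [Term [Factor [Prim b]]]] . [Term [Factor [Prim b] + [Factor [Prim b]]] % [Term [Factor [Prim b]]]]]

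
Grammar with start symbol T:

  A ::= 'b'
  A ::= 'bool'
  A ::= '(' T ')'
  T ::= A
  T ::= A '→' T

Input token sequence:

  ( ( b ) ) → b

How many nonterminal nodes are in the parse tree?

[T [A ( [T [A ( [T [A b]] )]] )] → [T [A b]]]

8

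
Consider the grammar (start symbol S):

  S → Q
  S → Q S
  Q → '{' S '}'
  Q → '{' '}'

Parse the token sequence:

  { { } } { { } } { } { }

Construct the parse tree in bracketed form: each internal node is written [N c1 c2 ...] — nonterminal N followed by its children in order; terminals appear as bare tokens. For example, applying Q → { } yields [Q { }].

S
Q S
{ S } S
{ Q } S
{ { } } S
{ { } } Q S
{ { } } { S } S
{ { } } { Q } S
{ { } } { { } } S
{ { } } { { } } Q S
{ { } } { { } } { } S
{ { } } { { } } { } Q
{ { } } { { } } { } { }

[S [Q { [S [Q { }]] }] [S [Q { [S [Q { }]] }] [S [Q { }] [S [Q { }]]]]]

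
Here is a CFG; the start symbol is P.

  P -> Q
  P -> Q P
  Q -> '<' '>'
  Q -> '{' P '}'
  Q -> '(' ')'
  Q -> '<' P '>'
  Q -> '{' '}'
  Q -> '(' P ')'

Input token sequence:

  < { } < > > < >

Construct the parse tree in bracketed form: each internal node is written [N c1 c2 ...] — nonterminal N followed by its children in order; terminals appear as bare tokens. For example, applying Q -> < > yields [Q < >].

P
Q P
< P > P
< Q P > P
< { } P > P
< { } Q > P
< { } < > > P
< { } < > > Q
< { } < > > < >

[P [Q < [P [Q { }] [P [Q < >]]] >] [P [Q < >]]]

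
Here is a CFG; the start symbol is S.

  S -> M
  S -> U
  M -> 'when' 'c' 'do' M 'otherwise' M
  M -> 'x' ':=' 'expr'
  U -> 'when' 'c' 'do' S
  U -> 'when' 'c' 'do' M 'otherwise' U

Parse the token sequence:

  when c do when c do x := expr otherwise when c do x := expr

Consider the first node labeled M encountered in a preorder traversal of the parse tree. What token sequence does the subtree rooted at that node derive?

[S [U when c do [S [U when c do [M x := expr] otherwise [U when c do [S [M x := expr]]]]]]]

x := expr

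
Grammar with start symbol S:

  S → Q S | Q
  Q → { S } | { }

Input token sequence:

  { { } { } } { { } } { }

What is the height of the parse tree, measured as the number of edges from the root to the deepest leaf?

5

[S [Q { [S [Q { }] [S [Q { }]]] }] [S [Q { [S [Q { }]] }] [S [Q { }]]]]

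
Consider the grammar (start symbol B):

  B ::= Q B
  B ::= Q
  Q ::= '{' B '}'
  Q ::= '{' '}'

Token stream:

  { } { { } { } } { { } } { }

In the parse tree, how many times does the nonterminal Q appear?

[B [Q { }] [B [Q { [B [Q { }] [B [Q { }]]] }] [B [Q { [B [Q { }]] }] [B [Q { }]]]]]

7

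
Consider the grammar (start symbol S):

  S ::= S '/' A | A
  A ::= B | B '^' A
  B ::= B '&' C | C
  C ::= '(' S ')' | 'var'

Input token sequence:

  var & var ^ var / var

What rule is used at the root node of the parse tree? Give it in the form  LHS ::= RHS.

S ::= S '/' A

[S [S [A [B [B [C var]] & [C var]] ^ [A [B [C var]]]]] / [A [B [C var]]]]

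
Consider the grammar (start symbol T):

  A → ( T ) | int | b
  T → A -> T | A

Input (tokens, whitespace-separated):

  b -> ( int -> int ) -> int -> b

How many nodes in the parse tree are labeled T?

[T [A b] -> [T [A ( [T [A int] -> [T [A int]]] )] -> [T [A int] -> [T [A b]]]]]

6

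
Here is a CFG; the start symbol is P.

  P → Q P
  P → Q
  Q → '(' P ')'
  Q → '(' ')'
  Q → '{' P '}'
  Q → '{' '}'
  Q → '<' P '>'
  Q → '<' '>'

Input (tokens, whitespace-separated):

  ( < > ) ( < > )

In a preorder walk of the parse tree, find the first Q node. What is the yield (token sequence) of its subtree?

[P [Q ( [P [Q < >]] )] [P [Q ( [P [Q < >]] )]]]

( < > )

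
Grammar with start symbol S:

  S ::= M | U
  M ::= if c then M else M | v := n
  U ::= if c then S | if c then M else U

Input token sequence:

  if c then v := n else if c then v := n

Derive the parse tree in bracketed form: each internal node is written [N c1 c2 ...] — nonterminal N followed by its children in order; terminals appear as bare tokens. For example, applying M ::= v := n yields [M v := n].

S
U
if c then M else U
if c then v := n else U
if c then v := n else if c then S
if c then v := n else if c then M
if c then v := n else if c then v := n

[S [U if c then [M v := n] else [U if c then [S [M v := n]]]]]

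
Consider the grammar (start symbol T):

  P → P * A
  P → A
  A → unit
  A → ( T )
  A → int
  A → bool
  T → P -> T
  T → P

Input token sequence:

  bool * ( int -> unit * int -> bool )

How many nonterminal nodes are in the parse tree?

16

[T [P [P [A bool]] * [A ( [T [P [A int]] -> [T [P [P [A unit]] * [A int]] -> [T [P [A bool]]]]] )]]]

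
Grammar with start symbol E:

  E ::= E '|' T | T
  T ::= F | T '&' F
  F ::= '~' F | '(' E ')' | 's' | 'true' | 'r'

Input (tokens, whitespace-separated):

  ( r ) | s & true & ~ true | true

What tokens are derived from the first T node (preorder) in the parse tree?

[E [E [E [T [F ( [E [T [F r]]] )]]] | [T [T [T [F s]] & [F true]] & [F ~ [F true]]]] | [T [F true]]]

( r )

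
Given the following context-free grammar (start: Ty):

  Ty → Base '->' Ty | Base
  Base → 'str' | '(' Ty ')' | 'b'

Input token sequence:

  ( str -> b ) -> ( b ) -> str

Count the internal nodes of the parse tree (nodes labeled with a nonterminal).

12

[Ty [Base ( [Ty [Base str] -> [Ty [Base b]]] )] -> [Ty [Base ( [Ty [Base b]] )] -> [Ty [Base str]]]]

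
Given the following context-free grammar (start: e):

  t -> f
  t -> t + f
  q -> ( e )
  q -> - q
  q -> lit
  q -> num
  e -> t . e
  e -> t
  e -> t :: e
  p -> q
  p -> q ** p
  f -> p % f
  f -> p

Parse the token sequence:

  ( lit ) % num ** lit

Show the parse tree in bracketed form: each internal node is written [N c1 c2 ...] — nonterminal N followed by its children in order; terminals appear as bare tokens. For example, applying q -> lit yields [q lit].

[e [t [f [p [q ( [e [t [f [p [q lit]]]]] )]] % [f [p [q num] ** [p [q lit]]]]]]]

e
t
f
p % f
q % f
( e ) % f
( t ) % f
( f ) % f
( p ) % f
( q ) % f
( lit ) % f
( lit ) % p
( lit ) % q ** p
( lit ) % num ** p
( lit ) % num ** q
( lit ) % num ** lit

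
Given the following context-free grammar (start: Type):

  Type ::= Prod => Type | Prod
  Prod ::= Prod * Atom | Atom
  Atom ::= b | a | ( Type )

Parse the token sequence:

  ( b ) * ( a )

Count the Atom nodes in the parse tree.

4

[Type [Prod [Prod [Atom ( [Type [Prod [Atom b]]] )]] * [Atom ( [Type [Prod [Atom a]]] )]]]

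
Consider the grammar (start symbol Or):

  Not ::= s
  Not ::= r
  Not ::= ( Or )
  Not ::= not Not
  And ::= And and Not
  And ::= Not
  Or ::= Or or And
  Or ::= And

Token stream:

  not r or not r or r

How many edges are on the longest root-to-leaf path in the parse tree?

6

[Or [Or [Or [And [Not not [Not r]]]] or [And [Not not [Not r]]]] or [And [Not r]]]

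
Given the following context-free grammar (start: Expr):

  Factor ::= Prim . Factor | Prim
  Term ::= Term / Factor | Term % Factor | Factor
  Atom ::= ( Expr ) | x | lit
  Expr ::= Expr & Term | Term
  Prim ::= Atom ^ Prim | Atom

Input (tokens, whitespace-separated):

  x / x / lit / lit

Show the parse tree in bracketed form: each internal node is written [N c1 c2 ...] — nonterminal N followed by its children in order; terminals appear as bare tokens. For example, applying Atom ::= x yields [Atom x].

Expr
Term
Term / Factor
Term / Factor / Factor
Term / Factor / Factor / Factor
Factor / Factor / Factor / Factor
Prim / Factor / Factor / Factor
Atom / Factor / Factor / Factor
x / Factor / Factor / Factor
x / Prim / Factor / Factor
x / Atom / Factor / Factor
x / x / Factor / Factor
x / x / Prim / Factor
x / x / Atom / Factor
x / x / lit / Factor
x / x / lit / Prim
x / x / lit / Atom
x / x / lit / lit

[Expr [Term [Term [Term [Term [Factor [Prim [Atom x]]]] / [Factor [Prim [Atom x]]]] / [Factor [Prim [Atom lit]]]] / [Factor [Prim [Atom lit]]]]]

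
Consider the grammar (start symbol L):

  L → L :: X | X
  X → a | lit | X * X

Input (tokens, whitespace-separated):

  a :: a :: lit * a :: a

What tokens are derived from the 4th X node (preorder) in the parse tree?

[L [L [L [L [X a]] :: [X a]] :: [X [X lit] * [X a]]] :: [X a]]

lit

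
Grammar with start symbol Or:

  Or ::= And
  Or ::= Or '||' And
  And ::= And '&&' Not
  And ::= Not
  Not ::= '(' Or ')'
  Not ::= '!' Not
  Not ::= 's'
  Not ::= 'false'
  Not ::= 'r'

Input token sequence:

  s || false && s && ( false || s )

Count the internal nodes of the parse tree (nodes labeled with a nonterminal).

16

[Or [Or [And [Not s]]] || [And [And [And [Not false]] && [Not s]] && [Not ( [Or [Or [And [Not false]]] || [And [Not s]]] )]]]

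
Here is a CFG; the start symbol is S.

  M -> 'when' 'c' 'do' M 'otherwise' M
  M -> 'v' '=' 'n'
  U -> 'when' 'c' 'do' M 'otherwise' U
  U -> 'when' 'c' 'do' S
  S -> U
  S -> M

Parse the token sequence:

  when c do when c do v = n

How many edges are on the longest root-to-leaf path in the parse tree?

6

[S [U when c do [S [U when c do [S [M v = n]]]]]]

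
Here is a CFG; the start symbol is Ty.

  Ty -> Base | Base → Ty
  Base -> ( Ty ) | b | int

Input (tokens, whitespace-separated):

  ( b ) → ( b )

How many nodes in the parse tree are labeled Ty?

[Ty [Base ( [Ty [Base b]] )] → [Ty [Base ( [Ty [Base b]] )]]]

4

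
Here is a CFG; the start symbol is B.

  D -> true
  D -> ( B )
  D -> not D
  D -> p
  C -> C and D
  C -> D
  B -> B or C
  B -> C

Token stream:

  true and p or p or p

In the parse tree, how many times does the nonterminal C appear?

[B [B [B [C [C [D true]] and [D p]]] or [C [D p]]] or [C [D p]]]

4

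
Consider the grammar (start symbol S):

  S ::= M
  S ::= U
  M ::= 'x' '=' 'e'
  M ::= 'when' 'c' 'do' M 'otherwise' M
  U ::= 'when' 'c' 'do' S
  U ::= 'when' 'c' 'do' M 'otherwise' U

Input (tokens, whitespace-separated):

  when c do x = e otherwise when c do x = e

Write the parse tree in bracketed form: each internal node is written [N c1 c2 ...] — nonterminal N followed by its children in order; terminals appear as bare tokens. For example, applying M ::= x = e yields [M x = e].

[S [U when c do [M x = e] otherwise [U when c do [S [M x = e]]]]]

S
U
when c do M otherwise U
when c do x = e otherwise U
when c do x = e otherwise when c do S
when c do x = e otherwise when c do M
when c do x = e otherwise when c do x = e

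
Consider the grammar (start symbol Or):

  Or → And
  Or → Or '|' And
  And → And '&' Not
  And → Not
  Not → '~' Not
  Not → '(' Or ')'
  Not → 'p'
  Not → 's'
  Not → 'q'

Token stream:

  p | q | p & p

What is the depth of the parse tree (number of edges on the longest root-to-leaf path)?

[Or [Or [Or [And [Not p]]] | [And [Not q]]] | [And [And [Not p]] & [Not p]]]

5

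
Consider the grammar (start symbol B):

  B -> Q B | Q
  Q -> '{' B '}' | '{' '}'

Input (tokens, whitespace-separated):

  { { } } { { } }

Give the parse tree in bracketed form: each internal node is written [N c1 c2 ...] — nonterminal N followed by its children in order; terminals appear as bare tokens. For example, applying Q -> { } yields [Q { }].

B
Q B
{ B } B
{ Q } B
{ { } } B
{ { } } Q
{ { } } { B }
{ { } } { Q }
{ { } } { { } }

[B [Q { [B [Q { }]] }] [B [Q { [B [Q { }]] }]]]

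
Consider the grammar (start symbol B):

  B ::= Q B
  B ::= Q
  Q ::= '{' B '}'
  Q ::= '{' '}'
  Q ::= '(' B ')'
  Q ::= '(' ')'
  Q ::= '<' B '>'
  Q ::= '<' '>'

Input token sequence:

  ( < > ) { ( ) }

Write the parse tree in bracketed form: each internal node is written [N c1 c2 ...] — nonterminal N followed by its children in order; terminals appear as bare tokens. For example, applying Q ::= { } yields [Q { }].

B
Q B
( B ) B
( Q ) B
( < > ) B
( < > ) Q
( < > ) { B }
( < > ) { Q }
( < > ) { ( ) }

[B [Q ( [B [Q < >]] )] [B [Q { [B [Q ( )]] }]]]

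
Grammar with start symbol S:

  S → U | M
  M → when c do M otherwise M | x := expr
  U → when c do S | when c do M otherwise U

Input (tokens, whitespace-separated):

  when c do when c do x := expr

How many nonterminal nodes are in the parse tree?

[S [U when c do [S [U when c do [S [M x := expr]]]]]]

6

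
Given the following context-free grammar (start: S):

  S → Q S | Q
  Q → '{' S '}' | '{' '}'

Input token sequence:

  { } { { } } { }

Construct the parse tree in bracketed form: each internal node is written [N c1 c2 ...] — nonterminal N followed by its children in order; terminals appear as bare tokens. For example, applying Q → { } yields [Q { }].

[S [Q { }] [S [Q { [S [Q { }]] }] [S [Q { }]]]]

S
Q S
{ } S
{ } Q S
{ } { S } S
{ } { Q } S
{ } { { } } S
{ } { { } } Q
{ } { { } } { }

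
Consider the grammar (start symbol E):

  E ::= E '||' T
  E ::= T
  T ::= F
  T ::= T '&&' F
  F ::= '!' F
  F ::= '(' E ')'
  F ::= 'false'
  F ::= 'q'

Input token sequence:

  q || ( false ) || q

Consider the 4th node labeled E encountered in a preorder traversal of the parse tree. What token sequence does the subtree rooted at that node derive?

[E [E [E [T [F q]]] || [T [F ( [E [T [F false]]] )]]] || [T [F q]]]

false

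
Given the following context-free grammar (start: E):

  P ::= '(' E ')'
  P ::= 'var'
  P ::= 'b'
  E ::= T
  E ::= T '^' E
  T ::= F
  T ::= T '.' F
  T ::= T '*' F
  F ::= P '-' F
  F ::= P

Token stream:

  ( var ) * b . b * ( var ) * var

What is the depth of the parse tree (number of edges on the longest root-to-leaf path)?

12

[E [T [T [T [T [T [F [P ( [E [T [F [P var]]]] )]]] * [F [P b]]] . [F [P b]]] * [F [P ( [E [T [F [P var]]]] )]]] * [F [P var]]]]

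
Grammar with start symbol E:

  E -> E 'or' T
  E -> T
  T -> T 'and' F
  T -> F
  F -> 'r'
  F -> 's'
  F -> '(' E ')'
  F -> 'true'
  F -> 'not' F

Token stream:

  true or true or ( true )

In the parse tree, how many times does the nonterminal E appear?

[E [E [E [T [F true]]] or [T [F true]]] or [T [F ( [E [T [F true]]] )]]]

4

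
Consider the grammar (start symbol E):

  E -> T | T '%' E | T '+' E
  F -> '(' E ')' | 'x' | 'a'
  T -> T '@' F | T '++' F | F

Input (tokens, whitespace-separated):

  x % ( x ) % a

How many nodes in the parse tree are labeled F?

4

[E [T [F x]] % [E [T [F ( [E [T [F x]]] )]] % [E [T [F a]]]]]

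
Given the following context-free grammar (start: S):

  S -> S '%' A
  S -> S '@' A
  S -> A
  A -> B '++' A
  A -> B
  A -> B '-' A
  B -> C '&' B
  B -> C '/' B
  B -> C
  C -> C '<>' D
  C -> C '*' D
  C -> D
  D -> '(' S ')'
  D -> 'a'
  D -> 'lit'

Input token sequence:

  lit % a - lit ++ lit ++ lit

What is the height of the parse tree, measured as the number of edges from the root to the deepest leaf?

[S [S [A [B [C [D lit]]]]] % [A [B [C [D a]]] - [A [B [C [D lit]]] ++ [A [B [C [D lit]]] ++ [A [B [C [D lit]]]]]]]]

8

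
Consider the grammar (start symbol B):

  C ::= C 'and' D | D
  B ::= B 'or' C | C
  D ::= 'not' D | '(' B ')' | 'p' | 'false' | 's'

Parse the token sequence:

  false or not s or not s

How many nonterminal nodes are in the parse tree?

[B [B [B [C [D false]]] or [C [D not [D s]]]] or [C [D not [D s]]]]

11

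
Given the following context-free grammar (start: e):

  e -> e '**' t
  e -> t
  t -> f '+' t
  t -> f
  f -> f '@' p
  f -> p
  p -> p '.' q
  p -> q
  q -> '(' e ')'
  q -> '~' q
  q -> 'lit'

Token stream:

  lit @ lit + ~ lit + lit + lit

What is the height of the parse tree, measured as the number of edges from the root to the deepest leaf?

[e [t [f [f [p [q lit]]] @ [p [q lit]]] + [t [f [p [q ~ [q lit]]]] + [t [f [p [q lit]]] + [t [f [p [q lit]]]]]]]]

8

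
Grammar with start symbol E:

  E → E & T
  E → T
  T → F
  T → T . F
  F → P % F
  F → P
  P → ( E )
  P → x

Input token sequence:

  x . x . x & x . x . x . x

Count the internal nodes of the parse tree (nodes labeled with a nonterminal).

[E [E [T [T [T [F [P x]]] . [F [P x]]] . [F [P x]]]] & [T [T [T [T [F [P x]]] . [F [P x]]] . [F [P x]]] . [F [P x]]]]

23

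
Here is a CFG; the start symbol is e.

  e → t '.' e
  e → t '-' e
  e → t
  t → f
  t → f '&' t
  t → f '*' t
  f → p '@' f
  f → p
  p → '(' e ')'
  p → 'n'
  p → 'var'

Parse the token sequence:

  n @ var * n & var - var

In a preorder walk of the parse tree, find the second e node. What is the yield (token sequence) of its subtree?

[e [t [f [p n] @ [f [p var]]] * [t [f [p n]] & [t [f [p var]]]]] - [e [t [f [p var]]]]]

var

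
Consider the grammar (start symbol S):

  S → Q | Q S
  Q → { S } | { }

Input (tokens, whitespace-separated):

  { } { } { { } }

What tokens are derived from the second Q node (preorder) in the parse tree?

{ }

[S [Q { }] [S [Q { }] [S [Q { [S [Q { }]] }]]]]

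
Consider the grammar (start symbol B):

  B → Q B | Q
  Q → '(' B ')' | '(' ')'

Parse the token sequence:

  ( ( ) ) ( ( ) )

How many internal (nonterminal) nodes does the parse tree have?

8

[B [Q ( [B [Q ( )]] )] [B [Q ( [B [Q ( )]] )]]]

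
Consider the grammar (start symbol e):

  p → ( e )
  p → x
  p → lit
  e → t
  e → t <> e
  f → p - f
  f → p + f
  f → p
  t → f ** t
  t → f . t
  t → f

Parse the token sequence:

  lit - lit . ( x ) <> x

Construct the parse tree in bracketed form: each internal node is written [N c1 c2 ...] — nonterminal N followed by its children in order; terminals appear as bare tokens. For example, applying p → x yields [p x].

e
t <> e
f . t <> e
p - f . t <> e
lit - f . t <> e
lit - p . t <> e
lit - lit . t <> e
lit - lit . f <> e
lit - lit . p <> e
lit - lit . ( e ) <> e
lit - lit . ( t ) <> e
lit - lit . ( f ) <> e
lit - lit . ( p ) <> e
lit - lit . ( x ) <> e
lit - lit . ( x ) <> t
lit - lit . ( x ) <> f
lit - lit . ( x ) <> p
lit - lit . ( x ) <> x

[e [t [f [p lit] - [f [p lit]]] . [t [f [p ( [e [t [f [p x]]]] )]]]] <> [e [t [f [p x]]]]]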